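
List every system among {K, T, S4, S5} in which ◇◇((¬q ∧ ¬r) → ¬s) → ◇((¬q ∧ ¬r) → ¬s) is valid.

S4, S5

T-tableau for the negation ¬(◇◇((¬q ∧ ¬r) → ¬s) → ◇((¬q ∧ ¬r) → ¬s)):
1. ¬(◇◇((¬q ∧ ¬r) → ¬s) → ◇((¬q ∧ ¬r) → ¬s)), u
2. ◇◇((¬q ∧ ¬r) → ¬s), u
3. ¬◇((¬q ∧ ¬r) → ¬s), u
4. ¬((¬q ∧ ¬r) → ¬s), u
5. ¬q ∧ ¬r, u
6. s, u
7. ¬q, u
8. ¬r, u
9. ◇((¬q ∧ ¬r) → ¬s), v
10. ¬((¬q ∧ ¬r) → ¬s), v
11. ¬q ∧ ¬r, v
12. s, v
13. ¬q, v
14. ¬r, v
15. (¬q ∧ ¬r) → ¬s, w
16. ¬s, w
Accessibility: uRu, uRv, vRv, vRw, wRw
Complete open branch: countermodel on a T-frame, so not valid in T, nor in K (the same frame is also a K-frame).
S4-tableau for the negation ¬(◇◇((¬q ∧ ¬r) → ¬s) → ◇((¬q ∧ ¬r) → ¬s)):
1. ¬(◇◇((¬q ∧ ¬r) → ¬s) → ◇((¬q ∧ ¬r) → ¬s)), u
2. ◇◇((¬q ∧ ¬r) → ¬s), u
3. ¬◇((¬q ∧ ¬r) → ¬s), u
4. ¬((¬q ∧ ¬r) → ¬s), u
5. ¬q ∧ ¬r, u
6. s, u
7. ¬q, u
8. ¬r, u
9. ◇((¬q ∧ ¬r) → ¬s), v
10. ¬((¬q ∧ ¬r) → ¬s), v
11. ¬q ∧ ¬r, v
12. s, v
13. ¬q, v
14. ¬r, v
15. (¬q ∧ ¬r) → ¬s, w
16. ¬((¬q ∧ ¬r) → ¬s), w
17. ¬q ∧ ¬r, w
18. s, w
19. ¬q, w
20. ¬r, w
21. ¬(¬q ∧ ¬r), w
22. r, w
Accessibility: uRu, uRv, uRw, vRv, vRw, wRw
Branch closes: r and ¬r both at w.
Every branch closes (one shown): valid in S4, hence also in S5 (every theorem of S4 is a theorem of S5).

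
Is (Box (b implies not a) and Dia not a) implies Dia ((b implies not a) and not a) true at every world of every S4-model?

Valid in S4

Tableau for the negation not ((Box (b implies not a) and Dia not a) implies Dia ((b implies not a) and not a)):
1. not ((Box (b implies not a) and Dia not a) implies Dia ((b implies not a) and not a)), 0
2. Box (b implies not a) and Dia not a, 0   [neg-implies-rule on 1]
3. not Dia ((b implies not a) and not a), 0   [neg-implies-rule on 1]
4. Box (b implies not a), 0   [and-rule on 2]
5. Dia not a, 0   [and-rule on 2]
6. not ((b implies not a) and not a), 0   [neg-Dia-rule on 3 via 0R0]
7. b implies not a, 0   [Box-rule on 4 via 0R0]
8. a, 0   [neg-and-rule on 6 (branches; this branch)]
9. not b, 0   [implies-rule on 7 (branches; this branch)]
10. not a, 1   [Dia-rule on 5: fresh world 1, 0R1]
11. not ((b implies not a) and not a), 1   [neg-Dia-rule on 3 via 0R1]
12. b implies not a, 1   [Box-rule on 4 via 0R1]
13. not (b implies not a), 1   [neg-and-rule on 11 (branches; this branch)]
14. b, 1   [neg-implies-rule on 13]
15. a, 1   [neg-implies-rule on 13]
Accessibility: 0R0, 0R1, 1R1
Branch closes: a and not a both at 1.
All branches of the negation close; one closing branch shown above.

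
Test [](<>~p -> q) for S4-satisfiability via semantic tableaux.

Satisfiable

1. [](<>~p -> q), u
2. <>~p -> q, u   [[]-rule on 1 via uRu]
3. q, u   [->-rule on 2 (branches; this branch)]
Accessibility: uRu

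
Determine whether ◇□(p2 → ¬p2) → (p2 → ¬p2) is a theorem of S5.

Valid in S5

Tableau for the negation ¬(◇□(p2 → ¬p2) → (p2 → ¬p2)):
1. ¬(◇□(p2 → ¬p2) → (p2 → ¬p2)), u
2. ◇□(p2 → ¬p2), u
3. ¬(p2 → ¬p2), u
4. p2, u
5. □(p2 → ¬p2), v
6. p2 → ¬p2, u
7. p2 → ¬p2, v
8. ¬p2, u
Accessibility: uRu, uRv, vRu, vRv
Branch closes: p2 and ¬p2 both at u.
Every branch of the negation's tableau closes; the branch above is one of them.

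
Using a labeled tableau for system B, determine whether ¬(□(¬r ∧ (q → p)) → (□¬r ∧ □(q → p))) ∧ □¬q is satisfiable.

Unsatisfiable (every branch closes)

1. ¬(□(¬r ∧ (q → p)) → (□¬r ∧ □(q → p))) ∧ □¬q, 0
2. ¬(□(¬r ∧ (q → p)) → (□¬r ∧ □(q → p))), 0
3. □¬q, 0
4. □(¬r ∧ (q → p)), 0
5. ¬(□¬r ∧ □(q → p)), 0
6. ¬q, 0
7. ¬r ∧ (q → p), 0
8. ¬r, 0
9. q → p, 0
10. ¬□¬r, 0
11. p, 0
12. r, 1
13. ¬q, 1
14. ¬r ∧ (q → p), 1
15. ¬r, 1
16. q → p, 1
Accessibility: 0R0, 0R1, 1R0, 1R1
Branch closes: r and ¬r both at 1.
(One branch shown.) All branches close.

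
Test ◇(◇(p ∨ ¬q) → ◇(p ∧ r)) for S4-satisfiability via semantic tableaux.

1. ◇(◇(p ∨ ¬q) → ◇(p ∧ r)), w0
2. ◇(p ∨ ¬q) → ◇(p ∧ r), w1
3. ◇(p ∧ r), w1
4. p ∧ r, w2
5. p, w2
6. r, w2
Accessibility: w0Rw0, w0Rw1, w0Rw2, w1Rw1, w1Rw2, w2Rw2

Satisfiable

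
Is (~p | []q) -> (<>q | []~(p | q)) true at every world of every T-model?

No, not valid

Tableau for the negation ~((~p | []q) -> (<>q | []~(p | q))):
1. ~((~p | []q) -> (<>q | []~(p | q))), 0
2. ~p | []q, 0
3. ~(<>q | []~(p | q)), 0
4. ~<>q, 0
5. ~[]~(p | q), 0
6. ~q, 0
7. ~p, 0
8. p | q, 1
9. ~q, 1
10. p, 1
Accessibility: 0R0, 0R1, 1R1
The negation has an open branch (countermodel exists).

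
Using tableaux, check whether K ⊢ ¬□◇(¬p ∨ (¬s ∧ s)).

Tableau for the negation □◇(¬p ∨ (¬s ∧ s)):
1. □◇(¬p ∨ (¬s ∧ s)), u
The negation has an open branch (countermodel exists).

Invalid (countermodel exists)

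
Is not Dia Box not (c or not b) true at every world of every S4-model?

Tableau for the negation Dia Box not (c or not b):
1. Dia Box not (c or not b), 0
2. Box not (c or not b), 1
3. not (c or not b), 1
4. not c, 1
5. b, 1
Accessibility: 0R0, 0R1, 1R1
The negation has an open branch (countermodel exists).

No, not valid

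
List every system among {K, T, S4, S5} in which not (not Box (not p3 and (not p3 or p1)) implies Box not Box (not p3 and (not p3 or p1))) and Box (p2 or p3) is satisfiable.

K, T, S4

S4-tableau for the formula:
1. not (not Box (not p3 and (not p3 or p1)) implies Box not Box (not p3 and (not p3 or p1))) and Box (p2 or p3), 0
2. not (not Box (not p3 and (not p3 or p1)) implies Box not Box (not p3 and (not p3 or p1))), 0
3. Box (p2 or p3), 0
4. not Box (not p3 and (not p3 or p1)), 0
5. not Box not Box (not p3 and (not p3 or p1)), 0
6. p2 or p3, 0
7. p3, 0
8. not (not p3 and (not p3 or p1)), 1
9. p2 or p3, 1
10. not (not p3 or p1), 1
11. p3, 1
12. not p1, 1
13. Box (not p3 and (not p3 or p1)), 2
14. p2 or p3, 2
15. not p3 and (not p3 or p1), 2
16. not p3, 2
17. not p3 or p1, 2
18. p2, 2
19. p1, 2
Accessibility: 0R0, 0R1, 0R2, 1R1, 2R2
Complete open branch: satisfiable in S4, hence also in K, T (this S4-model is also a K-model and a T-model).
S5-tableau for the formula:
1. not (not Box (not p3 and (not p3 or p1)) implies Box not Box (not p3 and (not p3 or p1))) and Box (p2 or p3), 0
2. not (not Box (not p3 and (not p3 or p1)) implies Box not Box (not p3 and (not p3 or p1))), 0
3. Box (p2 or p3), 0
4. not Box (not p3 and (not p3 or p1)), 0
5. not Box not Box (not p3 and (not p3 or p1)), 0
6. p2 or p3, 0
7. p2, 0
8. not (not p3 and (not p3 or p1)), 1
9. p2 or p3, 1
10. not (not p3 or p1), 1
11. p3, 1
12. not p1, 1
13. Box (not p3 and (not p3 or p1)), 2
14. p2 or p3, 2
15. not p3 and (not p3 or p1), 0
16. not p3, 0
17. not p3 or p1, 0
18. not p3 and (not p3 or p1), 1
19. not p3, 1
20. not p3 or p1, 1
Accessibility: 0R0, 0R1, 0R2, 1R0, 1R1, 1R2, 2R0, 2R1, 2R2
Branch closes: p3 and not p3 both at 1.
Every branch closes (one shown): unsatisfiable in S5.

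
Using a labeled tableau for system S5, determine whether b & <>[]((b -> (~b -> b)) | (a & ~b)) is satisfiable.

1. b & <>[]((b -> (~b -> b)) | (a & ~b)), w0
2. b, w0
3. <>[]((b -> (~b -> b)) | (a & ~b)), w0
4. []((b -> (~b -> b)) | (a & ~b)), w1
5. (b -> (~b -> b)) | (a & ~b), w0
6. (b -> (~b -> b)) | (a & ~b), w1
7. b -> (~b -> b), w0
8. a & ~b, w1
9. a, w1
10. ~b, w1
11. ~b -> b, w0
Accessibility: w0Rw0, w0Rw1, w1Rw0, w1Rw1

Satisfiable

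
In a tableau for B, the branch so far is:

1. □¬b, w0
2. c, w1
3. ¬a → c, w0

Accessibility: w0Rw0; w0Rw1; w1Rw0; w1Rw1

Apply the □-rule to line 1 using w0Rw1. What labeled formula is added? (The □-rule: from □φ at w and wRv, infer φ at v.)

¬b, w1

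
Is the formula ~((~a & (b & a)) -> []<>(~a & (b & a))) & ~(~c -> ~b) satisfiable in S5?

No, unsatisfiable

1. ~((~a & (b & a)) -> []<>(~a & (b & a))) & ~(~c -> ~b), 0
2. ~((~a & (b & a)) -> []<>(~a & (b & a))), 0   [&-rule on 1]
3. ~(~c -> ~b), 0   [&-rule on 1]
4. ~a & (b & a), 0   [~->-rule on 2]
5. ~[]<>(~a & (b & a)), 0   [~->-rule on 2]
6. ~c, 0   [~->-rule on 3]
7. b, 0   [~->-rule on 3]
8. ~a, 0   [&-rule on 4]
9. b & a, 0   [&-rule on 4]
10. a, 0   [&-rule on 9]
Accessibility: 0R0
Branch closes: a and ~a both at 0.
All branches of the tableau close; one closing branch shown above.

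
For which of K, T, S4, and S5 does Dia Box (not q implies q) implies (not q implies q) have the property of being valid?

S5

S4-tableau for the negation not (Dia Box (not q implies q) implies (not q implies q)):
1. not (Dia Box (not q implies q) implies (not q implies q)), 0
2. Dia Box (not q implies q), 0   [neg-implies-rule on 1]
3. not (not q implies q), 0   [neg-implies-rule on 1]
4. not q, 0   [neg-implies-rule on 3]
5. Box (not q implies q), 1   [Dia-rule on 2: fresh world 1, 0R1]
6. not q implies q, 1   [Box-rule on 5 via 1R1]
7. q, 1   [implies-rule on 6 (branches; this branch)]
Accessibility: 0R0, 0R1, 1R1
Complete open branch: countermodel on an S4-frame, so not valid in S4, nor in K, T (the same frame is also a K-frame and a T-frame).
S5-tableau for the negation not (Dia Box (not q implies q) implies (not q implies q)):
1. not (Dia Box (not q implies q) implies (not q implies q)), 0
2. Dia Box (not q implies q), 0   [neg-implies-rule on 1]
3. not (not q implies q), 0   [neg-implies-rule on 1]
4. not q, 0   [neg-implies-rule on 3]
5. Box (not q implies q), 1   [Dia-rule on 2: fresh world 1, 0R1]
6. not q implies q, 0   [Box-rule on 5 via 1R0]
7. not q implies q, 1   [Box-rule on 5 via 1R1]
8. q, 0   [implies-rule on 6 (branches; this branch)]
Accessibility: 0R0, 0R1, 1R0, 1R1
Branch closes: q and not q both at 0.
Every branch closes (one shown): valid in S5.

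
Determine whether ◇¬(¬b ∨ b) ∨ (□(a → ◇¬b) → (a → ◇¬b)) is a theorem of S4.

Tableau for the negation ¬(◇¬(¬b ∨ b) ∨ (□(a → ◇¬b) → (a → ◇¬b))):
1. ¬(◇¬(¬b ∨ b) ∨ (□(a → ◇¬b) → (a → ◇¬b))), 0
2. ¬◇¬(¬b ∨ b), 0
3. ¬(□(a → ◇¬b) → (a → ◇¬b)), 0
4. □(a → ◇¬b), 0
5. ¬(a → ◇¬b), 0
6. a, 0
7. ¬◇¬b, 0
8. ¬b ∨ b, 0
9. a → ◇¬b, 0
10. b, 0
11. ◇¬b, 0
12. ¬b, 1
13. ¬b ∨ b, 1
14. a → ◇¬b, 1
15. b, 1
Accessibility: 0R0, 0R1, 1R1
Branch closes: b and ¬b both at 1.
Every branch of the negation's tableau closes; the branch above is one of them.

Valid in S4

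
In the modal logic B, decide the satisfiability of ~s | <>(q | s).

Satisfiable (open branch found)

1. ~s | <>(q | s), 0
2. <>(q | s), 0
3. q | s, 1
4. s, 1
Accessibility: 0R0, 0R1, 1R0, 1R1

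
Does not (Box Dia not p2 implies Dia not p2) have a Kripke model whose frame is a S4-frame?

1. not (Box Dia not p2 implies Dia not p2), 0
2. Box Dia not p2, 0
3. not Dia not p2, 0
4. Dia not p2, 0
5. p2, 0
6. not p2, 1
7. Dia not p2, 1
8. p2, 1
Accessibility: 0R0, 0R1, 1R1
Branch closes: p2 and not p2 both at 1.
(One branch shown.) All branches close.

Unsatisfiable (every branch closes)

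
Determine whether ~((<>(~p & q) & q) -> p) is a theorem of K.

No, not valid

Tableau for the negation (<>(~p & q) & q) -> p:
1. (<>(~p & q) & q) -> p, u
2. p, u   [->-rule on 1 (branches; this branch)]
The negation has an open branch (countermodel exists).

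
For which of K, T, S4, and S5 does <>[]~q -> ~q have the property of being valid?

S4-tableau for the negation ~(<>[]~q -> ~q):
1. ~(<>[]~q -> ~q), 0
2. <>[]~q, 0
3. q, 0
4. []~q, 1
5. ~q, 1
Accessibility: 0R0, 0R1, 1R1
Complete open branch: countermodel on an S4-frame, so not valid in S4, nor in K, T (the same frame is also a K-frame and a T-frame).
S5-tableau for the negation ~(<>[]~q -> ~q):
1. ~(<>[]~q -> ~q), 0
2. <>[]~q, 0
3. q, 0
4. []~q, 1
5. ~q, 0
Accessibility: 0R0, 0R1, 1R0, 1R1
Branch closes: q and ~q both at 0.
Every branch closes (one shown): valid in S5.

S5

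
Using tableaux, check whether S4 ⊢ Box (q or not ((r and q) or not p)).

Not valid

Tableau for the negation not Box (q or not ((r and q) or not p)):
1. not Box (q or not ((r and q) or not p)), 0
2. not (q or not ((r and q) or not p)), 1
3. not q, 1
4. (r and q) or not p, 1
5. not p, 1
Accessibility: 0R0, 0R1, 1R1
The negation has an open branch (countermodel exists).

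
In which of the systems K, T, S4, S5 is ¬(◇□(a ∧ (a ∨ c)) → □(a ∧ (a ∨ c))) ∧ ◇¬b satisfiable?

K, T, S4

S4-tableau for the formula:
1. ¬(◇□(a ∧ (a ∨ c)) → □(a ∧ (a ∨ c))) ∧ ◇¬b, 0
2. ¬(◇□(a ∧ (a ∨ c)) → □(a ∧ (a ∨ c))), 0   [∧-rule on 1]
3. ◇¬b, 0   [∧-rule on 1]
4. ◇□(a ∧ (a ∨ c)), 0   [¬→-rule on 2]
5. ¬□(a ∧ (a ∨ c)), 0   [¬→-rule on 2]
6. ¬b, 1   [◇-rule on 3: fresh world 1, 0R1]
7. □(a ∧ (a ∨ c)), 2   [◇-rule on 4: fresh world 2, 0R2]
8. a ∧ (a ∨ c), 2   [□-rule on 7 via 2R2]
9. a, 2   [∧-rule on 8]
10. a ∨ c, 2   [∧-rule on 8]
11. c, 2   [∨-rule on 10 (branches; this branch)]
12. ¬(a ∧ (a ∨ c)), 3   [¬□-rule on 5: fresh world 3, 0R3]
13. ¬(a ∨ c), 3   [¬∧-rule on 12 (branches; this branch)]
14. ¬a, 3   [¬∨-rule on 13]
15. ¬c, 3   [¬∨-rule on 13]
Accessibility: 0R0, 0R1, 0R2, 0R3, 1R1, 2R2, 3R3
Complete open branch: satisfiable in S4, hence also in K, T (this S4-model is also a K-model and a T-model).
S5-tableau for the formula:
1. ¬(◇□(a ∧ (a ∨ c)) → □(a ∧ (a ∨ c))) ∧ ◇¬b, 0
2. ¬(◇□(a ∧ (a ∨ c)) → □(a ∧ (a ∨ c))), 0   [∧-rule on 1]
3. ◇¬b, 0   [∧-rule on 1]
4. ◇□(a ∧ (a ∨ c)), 0   [¬→-rule on 2]
5. ¬□(a ∧ (a ∨ c)), 0   [¬→-rule on 2]
6. ¬b, 1   [◇-rule on 3: fresh world 1, 0R1]
7. □(a ∧ (a ∨ c)), 2   [◇-rule on 4: fresh world 2, 0R2]
8. a ∧ (a ∨ c), 0   [□-rule on 7 via 2R0]
9. a, 0   [∧-rule on 8]
10. a ∨ c, 0   [∧-rule on 8]
11. a ∧ (a ∨ c), 1   [□-rule on 7 via 2R1]
12. a, 1   [∧-rule on 11]
13. a ∨ c, 1   [∧-rule on 11]
14. a ∧ (a ∨ c), 2   [□-rule on 7 via 2R2]
15. a, 2   [∧-rule on 14]
16. a ∨ c, 2   [∧-rule on 14]
17. c, 0   [∨-rule on 10 (branches; this branch)]
18. c, 1   [∨-rule on 13 (branches; this branch)]
19. c, 2   [∨-rule on 16 (branches; this branch)]
20. ¬(a ∧ (a ∨ c)), 3   [¬□-rule on 5: fresh world 3, 0R3]
21. a ∧ (a ∨ c), 3   [□-rule on 7 via 2R3]
22. a, 3   [∧-rule on 21]
23. a ∨ c, 3   [∧-rule on 21]
24. ¬(a ∨ c), 3   [¬∧-rule on 20 (branches; this branch)]
25. ¬a, 3   [¬∨-rule on 24]
26. ¬c, 3   [¬∨-rule on 24]
Accessibility: 0R0, 0R1, 0R2, 0R3, 1R0, 1R1, 1R2, 1R3, 2R0, 2R1, 2R2, 2R3, 3R0, 3R1, 3R2, 3R3
Branch closes: a and ¬a both at 3.
Every branch closes (one shown): unsatisfiable in S5.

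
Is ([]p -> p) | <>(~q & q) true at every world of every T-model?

Tableau for the negation ~(([]p -> p) | <>(~q & q)):
1. ~(([]p -> p) | <>(~q & q)), u
2. ~([]p -> p), u   [~|-rule on 1]
3. ~<>(~q & q), u   [~|-rule on 1]
4. []p, u   [~->-rule on 2]
5. ~p, u   [~->-rule on 2]
6. ~(~q & q), u   [~<>-rule on 3 via uRu]
7. p, u   [[]-rule on 4 via uRu]
Accessibility: uRu
Branch closes: p and ~p both at u.
All branches of the negation close; one closing branch shown above.

Yes, valid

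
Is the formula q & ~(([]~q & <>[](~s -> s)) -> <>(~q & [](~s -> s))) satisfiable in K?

1. q & ~(([]~q & <>[](~s -> s)) -> <>(~q & [](~s -> s))), w0
2. q, w0
3. ~(([]~q & <>[](~s -> s)) -> <>(~q & [](~s -> s))), w0
4. []~q & <>[](~s -> s), w0
5. ~<>(~q & [](~s -> s)), w0
6. []~q, w0
7. <>[](~s -> s), w0
8. [](~s -> s), w1
9. ~(~q & [](~s -> s)), w1
10. ~q, w1
11. ~[](~s -> s), w1
12. ~(~s -> s), w2
13. ~s, w2
14. ~s -> s, w2
15. s, w2
Accessibility: w0Rw1, w1Rw2
Branch closes: s and ~s both at w2.
Every branch closes; the branch above is one of them.

No, unsatisfiable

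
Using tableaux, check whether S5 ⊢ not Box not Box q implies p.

No, not valid

Tableau for the negation not (not Box not Box q implies p):
1. not (not Box not Box q implies p), u
2. not Box not Box q, u
3. not p, u
4. Box q, v
5. q, u
6. q, v
Accessibility: uRu, uRv, vRu, vRv
The negation has an open branch (countermodel exists).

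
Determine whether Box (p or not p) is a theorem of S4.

Valid in S4

Tableau for the negation not Box (p or not p):
1. not Box (p or not p), 0
2. not (p or not p), 1
3. not p, 1
4. p, 1
Accessibility: 0R0, 0R1, 1R1
Branch closes: p and not p both at 1.
All branches of the negation close; one closing branch shown above.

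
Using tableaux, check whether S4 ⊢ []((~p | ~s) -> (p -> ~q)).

Tableau for the negation ~[]((~p | ~s) -> (p -> ~q)):
1. ~[]((~p | ~s) -> (p -> ~q)), 0
2. ~((~p | ~s) -> (p -> ~q)), 1
3. ~p | ~s, 1
4. ~(p -> ~q), 1
5. p, 1
6. q, 1
7. ~s, 1
Accessibility: 0R0, 0R1, 1R1
The negation has an open branch (countermodel exists).

Not valid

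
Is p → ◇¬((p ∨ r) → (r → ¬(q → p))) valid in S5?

Not valid

Tableau for the negation ¬(p → ◇¬((p ∨ r) → (r → ¬(q → p)))):
1. ¬(p → ◇¬((p ∨ r) → (r → ¬(q → p)))), w0
2. p, w0   [¬→-rule on 1]
3. ¬◇¬((p ∨ r) → (r → ¬(q → p))), w0   [¬→-rule on 1]
4. (p ∨ r) → (r → ¬(q → p)), w0   [¬◇-rule on 3 via w0Rw0]
5. r → ¬(q → p), w0   [→-rule on 4 (branches; this branch)]
6. ¬r, w0   [→-rule on 5 (branches; this branch)]
Accessibility: w0Rw0
The negation has an open branch (countermodel exists).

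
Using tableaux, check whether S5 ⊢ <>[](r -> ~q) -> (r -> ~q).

Tableau for the negation ~(<>[](r -> ~q) -> (r -> ~q)):
1. ~(<>[](r -> ~q) -> (r -> ~q)), 0
2. <>[](r -> ~q), 0   [~->-rule on 1]
3. ~(r -> ~q), 0   [~->-rule on 1]
4. r, 0   [~->-rule on 3]
5. q, 0   [~->-rule on 3]
6. [](r -> ~q), 1   [<>-rule on 2: fresh world 1, 0R1]
7. r -> ~q, 0   [[]-rule on 6 via 1R0]
8. r -> ~q, 1   [[]-rule on 6 via 1R1]
9. ~q, 0   [->-rule on 7 (branches; this branch)]
Accessibility: 0R0, 0R1, 1R0, 1R1
Branch closes: q and ~q both at 0.
Every branch of the negation's tableau closes; the branch above is one of them.

Valid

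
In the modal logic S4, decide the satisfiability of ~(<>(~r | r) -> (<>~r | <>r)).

Unsatisfiable

1. ~(<>(~r | r) -> (<>~r | <>r)), 0
2. <>(~r | r), 0   [~->-rule on 1]
3. ~(<>~r | <>r), 0   [~->-rule on 1]
4. ~<>~r, 0   [~|-rule on 3]
5. ~<>r, 0   [~|-rule on 3]
6. r, 0   [~<>-rule on 4 via 0R0]
7. ~r, 0   [~<>-rule on 5 via 0R0]
Accessibility: 0R0
Branch closes: r and ~r both at 0.
All branches of the tableau close; one closing branch shown above.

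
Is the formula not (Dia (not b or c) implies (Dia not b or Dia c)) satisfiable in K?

1. not (Dia (not b or c) implies (Dia not b or Dia c)), u
2. Dia (not b or c), u
3. not (Dia not b or Dia c), u
4. not Dia not b, u
5. not Dia c, u
6. not b or c, v
7. b, v
8. not c, v
9. c, v
Accessibility: uRv
Branch closes: c and not c both at v.
(One branch shown.) All branches close.

Unsatisfiable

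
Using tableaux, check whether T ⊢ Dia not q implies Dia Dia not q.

Yes, valid

Tableau for the negation not (Dia not q implies Dia Dia not q):
1. not (Dia not q implies Dia Dia not q), u
2. Dia not q, u
3. not Dia Dia not q, u
4. not Dia not q, u
5. q, u
6. not q, v
7. not Dia not q, v
8. q, v
Accessibility: uRu, uRv, vRv
Branch closes: q and not q both at v.
Every branch of the negation's tableau closes; the branch above is one of them.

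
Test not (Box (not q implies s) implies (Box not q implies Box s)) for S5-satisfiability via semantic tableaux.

1. not (Box (not q implies s) implies (Box not q implies Box s)), w0
2. Box (not q implies s), w0   [neg-implies-rule on 1]
3. not (Box not q implies Box s), w0   [neg-implies-rule on 1]
4. Box not q, w0   [neg-implies-rule on 3]
5. not Box s, w0   [neg-implies-rule on 3]
6. not q implies s, w0   [Box-rule on 2 via w0Rw0]
7. not q, w0   [Box-rule on 4 via w0Rw0]
8. s, w0   [implies-rule on 6 (branches; this branch)]
9. not s, w1   [neg-Box-rule on 5: fresh world w1, w0Rw1]
10. not q implies s, w1   [Box-rule on 2 via w0Rw1]
11. not q, w1   [Box-rule on 4 via w0Rw1]
12. s, w1   [implies-rule on 10 (branches; this branch)]
Accessibility: w0Rw0, w0Rw1, w1Rw0, w1Rw1
Branch closes: s and not s both at w1.
(One branch shown.) All branches close.

Unsatisfiable (every branch closes)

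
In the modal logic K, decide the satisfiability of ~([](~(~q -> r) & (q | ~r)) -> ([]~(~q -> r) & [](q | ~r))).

1. ~([](~(~q -> r) & (q | ~r)) -> ([]~(~q -> r) & [](q | ~r))), u
2. [](~(~q -> r) & (q | ~r)), u   [~->-rule on 1]
3. ~([]~(~q -> r) & [](q | ~r)), u   [~->-rule on 1]
4. ~[](q | ~r), u   [~&-rule on 3 (branches; this branch)]
5. ~(q | ~r), v   [~[]-rule on 4: fresh world v, uRv]
6. ~q, v   [~|-rule on 5]
7. r, v   [~|-rule on 5]
8. ~(~q -> r) & (q | ~r), v   [[]-rule on 2 via uRv]
9. ~(~q -> r), v   [&-rule on 8]
10. q | ~r, v   [&-rule on 8]
11. ~r, v   [~->-rule on 9]
Accessibility: uRv
Branch closes: r and ~r both at v.
Every branch closes; the branch above is one of them.

Unsatisfiable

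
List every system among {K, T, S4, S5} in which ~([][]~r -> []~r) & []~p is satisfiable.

K

K-tableau for the formula:
1. ~([][]~r -> []~r) & []~p, u
2. ~([][]~r -> []~r), u
3. []~p, u
4. [][]~r, u
5. ~[]~r, u
6. r, v
7. ~p, v
8. []~r, v
Accessibility: uRv
Complete open branch: satisfiable in K.
T-tableau for the formula:
1. ~([][]~r -> []~r) & []~p, u
2. ~([][]~r -> []~r), u
3. []~p, u
4. [][]~r, u
5. ~[]~r, u
6. ~p, u
7. []~r, u
8. ~r, u
9. r, v
10. ~p, v
11. []~r, v
12. ~r, v
Accessibility: uRu, uRv, vRv
Branch closes: r and ~r both at v.
Every branch closes (one shown): unsatisfiable in T, hence also in S4, S5 (every S4/S5-frame is a T-frame).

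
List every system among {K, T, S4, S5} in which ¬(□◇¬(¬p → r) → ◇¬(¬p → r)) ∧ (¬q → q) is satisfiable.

K

T-tableau for the formula:
1. ¬(□◇¬(¬p → r) → ◇¬(¬p → r)) ∧ (¬q → q), w0
2. ¬(□◇¬(¬p → r) → ◇¬(¬p → r)), w0   [∧-rule on 1]
3. ¬q → q, w0   [∧-rule on 1]
4. □◇¬(¬p → r), w0   [¬→-rule on 2]
5. ¬◇¬(¬p → r), w0   [¬→-rule on 2]
6. ◇¬(¬p → r), w0   [□-rule on 4 via w0Rw0]
7. ¬p → r, w0   [¬◇-rule on 5 via w0Rw0]
8. q, w0   [→-rule on 3 (branches; this branch)]
9. r, w0   [→-rule on 7 (branches; this branch)]
10. ¬(¬p → r), w1   [◇-rule on 6: fresh world w1, w0Rw1]
11. ¬p, w1   [¬→-rule on 10]
12. ¬r, w1   [¬→-rule on 10]
13. ◇¬(¬p → r), w1   [□-rule on 4 via w0Rw1]
14. ¬p → r, w1   [¬◇-rule on 5 via w0Rw1]
15. r, w1   [→-rule on 14 (branches; this branch)]
Accessibility: w0Rw0, w0Rw1, w1Rw1
Branch closes: r and ¬r both at w1.
Every branch closes (one shown): unsatisfiable in T, hence also in S4, S5 (every S4/S5-frame is a T-frame).
K-tableau for the formula:
1. ¬(□◇¬(¬p → r) → ◇¬(¬p → r)) ∧ (¬q → q), w0
2. ¬(□◇¬(¬p → r) → ◇¬(¬p → r)), w0   [∧-rule on 1]
3. ¬q → q, w0   [∧-rule on 1]
4. □◇¬(¬p → r), w0   [¬→-rule on 2]
5. ¬◇¬(¬p → r), w0   [¬→-rule on 2]
6. q, w0   [→-rule on 3 (branches; this branch)]
Complete open branch: satisfiable in K.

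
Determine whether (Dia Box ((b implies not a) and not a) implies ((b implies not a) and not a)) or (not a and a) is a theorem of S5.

Tableau for the negation not ((Dia Box ((b implies not a) and not a) implies ((b implies not a) and not a)) or (not a and a)):
1. not ((Dia Box ((b implies not a) and not a) implies ((b implies not a) and not a)) or (not a and a)), u
2. not (Dia Box ((b implies not a) and not a) implies ((b implies not a) and not a)), u
3. not (not a and a), u
4. Dia Box ((b implies not a) and not a), u
5. not ((b implies not a) and not a), u
6. a, u
7. not (b implies not a), u
8. b, u
9. Box ((b implies not a) and not a), v
10. (b implies not a) and not a, u
11. b implies not a, u
12. not a, u
Accessibility: uRu, uRv, vRu, vRv
Branch closes: a and not a both at u.
All branches of the negation close; one closing branch shown above.

Valid in S5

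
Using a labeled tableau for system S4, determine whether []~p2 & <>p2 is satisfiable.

No, unsatisfiable

1. []~p2 & <>p2, 0
2. []~p2, 0
3. <>p2, 0
4. ~p2, 0
5. p2, 1
6. ~p2, 1
Accessibility: 0R0, 0R1, 1R1
Branch closes: p2 and ~p2 both at 1.
Every branch closes; the branch above is one of them.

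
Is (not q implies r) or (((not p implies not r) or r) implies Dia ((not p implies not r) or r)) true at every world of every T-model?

Tableau for the negation not ((not q implies r) or (((not p implies not r) or r) implies Dia ((not p implies not r) or r))):
1. not ((not q implies r) or (((not p implies not r) or r) implies Dia ((not p implies not r) or r))), u
2. not (not q implies r), u
3. not (((not p implies not r) or r) implies Dia ((not p implies not r) or r)), u
4. not q, u
5. not r, u
6. (not p implies not r) or r, u
7. not Dia ((not p implies not r) or r), u
8. not ((not p implies not r) or r), u
9. not (not p implies not r), u
10. not p, u
11. r, u
Accessibility: uRu
Branch closes: r and not r both at u.
Every branch of the negation's tableau closes; the branch above is one of them.

Yes, valid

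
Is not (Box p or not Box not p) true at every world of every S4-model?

Tableau for the negation Box p or not Box not p:
1. Box p or not Box not p, u
2. not Box not p, u
3. p, v
Accessibility: uRu, uRv, vRv
The negation has an open branch (countermodel exists).

Not valid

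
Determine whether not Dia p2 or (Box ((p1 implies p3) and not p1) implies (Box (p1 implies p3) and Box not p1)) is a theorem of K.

Tableau for the negation not (not Dia p2 or (Box ((p1 implies p3) and not p1) implies (Box (p1 implies p3) and Box not p1))):
1. not (not Dia p2 or (Box ((p1 implies p3) and not p1) implies (Box (p1 implies p3) and Box not p1))), w0
2. Dia p2, w0
3. not (Box ((p1 implies p3) and not p1) implies (Box (p1 implies p3) and Box not p1)), w0
4. Box ((p1 implies p3) and not p1), w0
5. not (Box (p1 implies p3) and Box not p1), w0
6. not Box (p1 implies p3), w0
7. p2, w1
8. (p1 implies p3) and not p1, w1
9. p1 implies p3, w1
10. not p1, w1
11. p3, w1
12. not (p1 implies p3), w2
13. p1, w2
14. not p3, w2
15. (p1 implies p3) and not p1, w2
16. p1 implies p3, w2
17. not p1, w2
Accessibility: w0Rw1, w0Rw2
Branch closes: p1 and not p1 both at w2.
Every branch of the negation's tableau closes; the branch above is one of them.

Yes, valid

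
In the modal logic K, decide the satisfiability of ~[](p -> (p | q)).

Unsatisfiable

1. ~[](p -> (p | q)), u
2. ~(p -> (p | q)), v   [~[]-rule on 1: fresh world v, uRv]
3. p, v   [~->-rule on 2]
4. ~(p | q), v   [~->-rule on 2]
5. ~p, v   [~|-rule on 4]
6. ~q, v   [~|-rule on 4]
Accessibility: uRv
Branch closes: p and ~p both at v.
Every branch closes; the branch above is one of them.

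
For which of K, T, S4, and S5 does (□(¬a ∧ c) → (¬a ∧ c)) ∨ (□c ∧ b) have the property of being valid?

K-tableau for the negation ¬((□(¬a ∧ c) → (¬a ∧ c)) ∨ (□c ∧ b)):
1. ¬((□(¬a ∧ c) → (¬a ∧ c)) ∨ (□c ∧ b)), 0
2. ¬(□(¬a ∧ c) → (¬a ∧ c)), 0   [¬∨-rule on 1]
3. ¬(□c ∧ b), 0   [¬∨-rule on 1]
4. □(¬a ∧ c), 0   [¬→-rule on 2]
5. ¬(¬a ∧ c), 0   [¬→-rule on 2]
6. ¬b, 0   [¬∧-rule on 3 (branches; this branch)]
7. ¬c, 0   [¬∧-rule on 5 (branches; this branch)]
Complete open branch: countermodel on a K-frame, so not valid in K.
T-tableau for the negation ¬((□(¬a ∧ c) → (¬a ∧ c)) ∨ (□c ∧ b)):
1. ¬((□(¬a ∧ c) → (¬a ∧ c)) ∨ (□c ∧ b)), 0
2. ¬(□(¬a ∧ c) → (¬a ∧ c)), 0   [¬∨-rule on 1]
3. ¬(□c ∧ b), 0   [¬∨-rule on 1]
4. □(¬a ∧ c), 0   [¬→-rule on 2]
5. ¬(¬a ∧ c), 0   [¬→-rule on 2]
6. ¬a ∧ c, 0   [□-rule on 4 via 0R0]
7. ¬a, 0   [∧-rule on 6]
8. c, 0   [∧-rule on 6]
9. ¬b, 0   [¬∧-rule on 3 (branches; this branch)]
10. ¬c, 0   [¬∧-rule on 5 (branches; this branch)]
Accessibility: 0R0
Branch closes: c and ¬c both at 0.
Every branch closes (one shown): valid in T, hence also in S4, S5 (every theorem of T is a theorem of S4 and S5).

T, S4, S5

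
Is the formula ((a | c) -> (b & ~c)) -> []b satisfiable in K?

Yes, satisfiable

1. ((a | c) -> (b & ~c)) -> []b, u
2. []b, u   [->-rule on 1 (branches; this branch)]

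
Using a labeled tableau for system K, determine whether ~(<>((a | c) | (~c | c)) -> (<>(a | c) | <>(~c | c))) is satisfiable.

Unsatisfiable

1. ~(<>((a | c) | (~c | c)) -> (<>(a | c) | <>(~c | c))), w0
2. <>((a | c) | (~c | c)), w0   [~->-rule on 1]
3. ~(<>(a | c) | <>(~c | c)), w0   [~->-rule on 1]
4. ~<>(a | c), w0   [~|-rule on 3]
5. ~<>(~c | c), w0   [~|-rule on 3]
6. (a | c) | (~c | c), w1   [<>-rule on 2: fresh world w1, w0Rw1]
7. ~(a | c), w1   [~<>-rule on 4 via w0Rw1]
8. ~a, w1   [~|-rule on 7]
9. ~c, w1   [~|-rule on 7]
10. ~(~c | c), w1   [~<>-rule on 5 via w0Rw1]
11. c, w1   [~|-rule on 10]
Accessibility: w0Rw1
Branch closes: c and ~c both at w1.
(One branch shown.) All branches close.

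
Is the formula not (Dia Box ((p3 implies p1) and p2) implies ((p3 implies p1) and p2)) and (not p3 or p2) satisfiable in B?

Unsatisfiable (every branch closes)

1. not (Dia Box ((p3 implies p1) and p2) implies ((p3 implies p1) and p2)) and (not p3 or p2), 0
2. not (Dia Box ((p3 implies p1) and p2) implies ((p3 implies p1) and p2)), 0   [and-rule on 1]
3. not p3 or p2, 0   [and-rule on 1]
4. Dia Box ((p3 implies p1) and p2), 0   [neg-implies-rule on 2]
5. not ((p3 implies p1) and p2), 0   [neg-implies-rule on 2]
6. p2, 0   [or-rule on 3 (branches; this branch)]
7. not (p3 implies p1), 0   [neg-and-rule on 5 (branches; this branch)]
8. p3, 0   [neg-implies-rule on 7]
9. not p1, 0   [neg-implies-rule on 7]
10. Box ((p3 implies p1) and p2), 1   [Dia-rule on 4: fresh world 1, 0R1]
11. (p3 implies p1) and p2, 0   [Box-rule on 10 via 1R0]
12. p3 implies p1, 0   [and-rule on 11]
13. (p3 implies p1) and p2, 1   [Box-rule on 10 via 1R1]
14. p3 implies p1, 1   [and-rule on 13]
15. p2, 1   [and-rule on 13]
16. p1, 0   [implies-rule on 12 (branches; this branch)]
Accessibility: 0R0, 0R1, 1R0, 1R1
Branch closes: p1 and not p1 both at 0.
Every branch closes; the branch above is one of them.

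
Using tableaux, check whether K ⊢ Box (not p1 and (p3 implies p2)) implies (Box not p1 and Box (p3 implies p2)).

Tableau for the negation not (Box (not p1 and (p3 implies p2)) implies (Box not p1 and Box (p3 implies p2))):
1. not (Box (not p1 and (p3 implies p2)) implies (Box not p1 and Box (p3 implies p2))), 0
2. Box (not p1 and (p3 implies p2)), 0
3. not (Box not p1 and Box (p3 implies p2)), 0
4. not Box (p3 implies p2), 0
5. not (p3 implies p2), 1
6. p3, 1
7. not p2, 1
8. not p1 and (p3 implies p2), 1
9. not p1, 1
10. p3 implies p2, 1
11. p2, 1
Accessibility: 0R1
Branch closes: p2 and not p2 both at 1.
All branches of the negation close; one closing branch shown above.

Yes, valid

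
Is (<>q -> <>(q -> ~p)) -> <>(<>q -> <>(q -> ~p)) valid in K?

Tableau for the negation ~((<>q -> <>(q -> ~p)) -> <>(<>q -> <>(q -> ~p))):
1. ~((<>q -> <>(q -> ~p)) -> <>(<>q -> <>(q -> ~p))), u
2. <>q -> <>(q -> ~p), u
3. ~<>(<>q -> <>(q -> ~p)), u
4. <>(q -> ~p), u
5. q -> ~p, v
6. ~(<>q -> <>(q -> ~p)), v
7. <>q, v
8. ~<>(q -> ~p), v
9. ~p, v
10. q, w
11. ~(q -> ~p), w
12. p, w
Accessibility: uRv, vRw
The negation has an open branch (countermodel exists).

Invalid (countermodel exists)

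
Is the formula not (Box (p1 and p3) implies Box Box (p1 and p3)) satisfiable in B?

Yes, satisfiable

1. not (Box (p1 and p3) implies Box Box (p1 and p3)), 0
2. Box (p1 and p3), 0   [neg-implies-rule on 1]
3. not Box Box (p1 and p3), 0   [neg-implies-rule on 1]
4. p1 and p3, 0   [Box-rule on 2 via 0R0]
5. p1, 0   [and-rule on 4]
6. p3, 0   [and-rule on 4]
7. not Box (p1 and p3), 1   [neg-Box-rule on 3: fresh world 1, 0R1]
8. p1 and p3, 1   [Box-rule on 2 via 0R1]
9. p1, 1   [and-rule on 8]
10. p3, 1   [and-rule on 8]
11. not (p1 and p3), 2   [neg-Box-rule on 7: fresh world 2, 1R2]
12. not p3, 2   [neg-and-rule on 11 (branches; this branch)]
Accessibility: 0R0, 0R1, 1R0, 1R1, 1R2, 2R1, 2R2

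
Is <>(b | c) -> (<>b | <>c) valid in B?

Valid

Tableau for the negation ~(<>(b | c) -> (<>b | <>c)):
1. ~(<>(b | c) -> (<>b | <>c)), 0
2. <>(b | c), 0
3. ~(<>b | <>c), 0
4. ~<>b, 0
5. ~<>c, 0
6. ~b, 0
7. ~c, 0
8. b | c, 1
9. ~b, 1
10. ~c, 1
11. c, 1
Accessibility: 0R0, 0R1, 1R0, 1R1
Branch closes: c and ~c both at 1.
Every branch of the negation's tableau closes; the branch above is one of them.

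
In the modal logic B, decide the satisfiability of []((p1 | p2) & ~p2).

1. []((p1 | p2) & ~p2), u
2. (p1 | p2) & ~p2, u
3. p1 | p2, u
4. ~p2, u
5. p1, u
Accessibility: uRu

Satisfiable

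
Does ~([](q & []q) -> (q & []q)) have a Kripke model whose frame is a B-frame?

Unsatisfiable (every branch closes)

1. ~([](q & []q) -> (q & []q)), w0
2. [](q & []q), w0
3. ~(q & []q), w0
4. q & []q, w0
5. q, w0
6. []q, w0
7. ~[]q, w0
8. ~q, w1
9. q & []q, w1
10. q, w1
11. []q, w1
Accessibility: w0Rw0, w0Rw1, w1Rw0, w1Rw1
Branch closes: q and ~q both at w1.
Every branch closes; the branch above is one of them.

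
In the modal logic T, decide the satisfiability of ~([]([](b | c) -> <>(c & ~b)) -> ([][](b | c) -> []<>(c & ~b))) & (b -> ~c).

Unsatisfiable (every branch closes)

1. ~([]([](b | c) -> <>(c & ~b)) -> ([][](b | c) -> []<>(c & ~b))) & (b -> ~c), u
2. ~([]([](b | c) -> <>(c & ~b)) -> ([][](b | c) -> []<>(c & ~b))), u   [&-rule on 1]
3. b -> ~c, u   [&-rule on 1]
4. []([](b | c) -> <>(c & ~b)), u   [~->-rule on 2]
5. ~([][](b | c) -> []<>(c & ~b)), u   [~->-rule on 2]
6. [][](b | c), u   [~->-rule on 5]
7. ~[]<>(c & ~b), u   [~->-rule on 5]
8. [](b | c) -> <>(c & ~b), u   [[]-rule on 4 via uRu]
9. [](b | c), u   [[]-rule on 6 via uRu]
10. b | c, u   [[]-rule on 9 via uRu]
11. ~c, u   [->-rule on 3 (branches; this branch)]
12. <>(c & ~b), u   [->-rule on 8 (branches; this branch)]
13. b, u   [|-rule on 10 (branches; this branch)]
14. ~<>(c & ~b), v   [~[]-rule on 7: fresh world v, uRv]
15. [](b | c) -> <>(c & ~b), v   [[]-rule on 4 via uRv]
16. [](b | c), v   [[]-rule on 6 via uRv]
17. b | c, v   [[]-rule on 9 via uRv]
18. ~(c & ~b), v   [~<>-rule on 14 via vRv]
19. ~[](b | c), v   [->-rule on 15 (branches; this branch)]
20. c, v   [|-rule on 17 (branches; this branch)]
21. b, v   [~&-rule on 18 (branches; this branch)]
22. c & ~b, w   [<>-rule on 12: fresh world w, uRw]
23. c, w   [&-rule on 22]
24. ~b, w   [&-rule on 22]
25. [](b | c) -> <>(c & ~b), w   [[]-rule on 4 via uRw]
26. [](b | c), w   [[]-rule on 6 via uRw]
27. b | c, w   [[]-rule on 9 via uRw]
28. <>(c & ~b), w   [->-rule on 25 (branches; this branch)]
29. ~(b | c), x   [~[]-rule on 19: fresh world x, vRx]
30. ~b, x   [~|-rule on 29]
31. ~c, x   [~|-rule on 29]
32. ~(c & ~b), x   [~<>-rule on 14 via vRx]
33. b | c, x   [[]-rule on 16 via vRx]
34. c, x   [|-rule on 33 (branches; this branch)]
Accessibility: uRu, uRv, uRw, vRv, vRx, wRw, xRx
Branch closes: c and ~c both at x.
All branches of the tableau close; one closing branch shown above.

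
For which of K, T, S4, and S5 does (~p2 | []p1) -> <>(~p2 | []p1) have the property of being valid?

K-tableau for the negation ~((~p2 | []p1) -> <>(~p2 | []p1)):
1. ~((~p2 | []p1) -> <>(~p2 | []p1)), 0
2. ~p2 | []p1, 0   [~->-rule on 1]
3. ~<>(~p2 | []p1), 0   [~->-rule on 1]
4. []p1, 0   [|-rule on 2 (branches; this branch)]
Complete open branch: countermodel on a K-frame, so not valid in K.
T-tableau for the negation ~((~p2 | []p1) -> <>(~p2 | []p1)):
1. ~((~p2 | []p1) -> <>(~p2 | []p1)), 0
2. ~p2 | []p1, 0   [~->-rule on 1]
3. ~<>(~p2 | []p1), 0   [~->-rule on 1]
4. ~(~p2 | []p1), 0   [~<>-rule on 3 via 0R0]
5. p2, 0   [~|-rule on 4]
6. ~[]p1, 0   [~|-rule on 4]
7. []p1, 0   [|-rule on 2 (branches; this branch)]
8. p1, 0   [[]-rule on 7 via 0R0]
9. ~p1, 1   [~[]-rule on 6: fresh world 1, 0R1]
10. ~(~p2 | []p1), 1   [~<>-rule on 3 via 0R1]
11. p2, 1   [~|-rule on 10]
12. ~[]p1, 1   [~|-rule on 10]
13. p1, 1   [[]-rule on 7 via 0R1]
Accessibility: 0R0, 0R1, 1R1
Branch closes: p1 and ~p1 both at 1.
Every branch closes (one shown): valid in T, hence also in S4, S5 (every theorem of T is a theorem of S4 and S5).

T, S4, S5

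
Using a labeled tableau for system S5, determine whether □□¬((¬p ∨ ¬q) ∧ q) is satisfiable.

1. □□¬((¬p ∨ ¬q) ∧ q), 0
2. □¬((¬p ∨ ¬q) ∧ q), 0
3. ¬((¬p ∨ ¬q) ∧ q), 0
4. ¬q, 0
Accessibility: 0R0

Yes, satisfiable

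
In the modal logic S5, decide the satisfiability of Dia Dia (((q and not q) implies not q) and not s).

1. Dia Dia (((q and not q) implies not q) and not s), 0
2. Dia (((q and not q) implies not q) and not s), 1
3. ((q and not q) implies not q) and not s, 2
4. (q and not q) implies not q, 2
5. not s, 2
6. not q, 2
Accessibility: 0R0, 0R1, 0R2, 1R0, 1R1, 1R2, 2R0, 2R1, 2R2

Satisfiable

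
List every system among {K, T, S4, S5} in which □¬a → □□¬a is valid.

S4, S5

S4-tableau for the negation ¬(□¬a → □□¬a):
1. ¬(□¬a → □□¬a), w0
2. □¬a, w0
3. ¬□□¬a, w0
4. ¬a, w0
5. ¬□¬a, w1
6. ¬a, w1
7. a, w2
8. ¬a, w2
Accessibility: w0Rw0, w0Rw1, w0Rw2, w1Rw1, w1Rw2, w2Rw2
Branch closes: a and ¬a both at w2.
Every branch closes (one shown): valid in S4, hence also in S5 (every theorem of S4 is a theorem of S5).
T-tableau for the negation ¬(□¬a → □□¬a):
1. ¬(□¬a → □□¬a), w0
2. □¬a, w0
3. ¬□□¬a, w0
4. ¬a, w0
5. ¬□¬a, w1
6. ¬a, w1
7. a, w2
Accessibility: w0Rw0, w0Rw1, w1Rw1, w1Rw2, w2Rw2
Complete open branch: countermodel on a T-frame, so not valid in T, nor in K (the same frame is also a K-frame).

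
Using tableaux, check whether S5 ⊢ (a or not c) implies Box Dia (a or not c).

Valid in S5

Tableau for the negation not ((a or not c) implies Box Dia (a or not c)):
1. not ((a or not c) implies Box Dia (a or not c)), u
2. a or not c, u
3. not Box Dia (a or not c), u
4. not c, u
5. not Dia (a or not c), v
6. not (a or not c), u
7. not a, u
8. c, u
Accessibility: uRu, uRv, vRu, vRv
Branch closes: c and not c both at u.
All branches of the negation close; one closing branch shown above.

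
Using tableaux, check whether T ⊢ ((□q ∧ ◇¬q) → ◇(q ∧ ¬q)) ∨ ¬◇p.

Yes, valid

Tableau for the negation ¬(((□q ∧ ◇¬q) → ◇(q ∧ ¬q)) ∨ ¬◇p):
1. ¬(((□q ∧ ◇¬q) → ◇(q ∧ ¬q)) ∨ ¬◇p), u
2. ¬((□q ∧ ◇¬q) → ◇(q ∧ ¬q)), u
3. ◇p, u
4. □q ∧ ◇¬q, u
5. ¬◇(q ∧ ¬q), u
6. □q, u
7. ◇¬q, u
8. ¬(q ∧ ¬q), u
9. q, u
10. p, v
11. ¬(q ∧ ¬q), v
12. q, v
13. ¬q, w
14. ¬(q ∧ ¬q), w
15. q, w
Accessibility: uRu, uRv, uRw, vRv, wRw
Branch closes: q and ¬q both at w.
All branches of the negation close; one closing branch shown above.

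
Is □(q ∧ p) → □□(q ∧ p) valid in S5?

Yes, valid

Tableau for the negation ¬(□(q ∧ p) → □□(q ∧ p)):
1. ¬(□(q ∧ p) → □□(q ∧ p)), w0
2. □(q ∧ p), w0   [¬→-rule on 1]
3. ¬□□(q ∧ p), w0   [¬→-rule on 1]
4. q ∧ p, w0   [□-rule on 2 via w0Rw0]
5. q, w0   [∧-rule on 4]
6. p, w0   [∧-rule on 4]
7. ¬□(q ∧ p), w1   [¬□-rule on 3: fresh world w1, w0Rw1]
8. q ∧ p, w1   [□-rule on 2 via w0Rw1]
9. q, w1   [∧-rule on 8]
10. p, w1   [∧-rule on 8]
11. ¬(q ∧ p), w2   [¬□-rule on 7: fresh world w2, w1Rw2]
12. q ∧ p, w2   [□-rule on 2 via w0Rw2]
13. q, w2   [∧-rule on 12]
14. p, w2   [∧-rule on 12]
15. ¬p, w2   [¬∧-rule on 11 (branches; this branch)]
Accessibility: w0Rw0, w0Rw1, w0Rw2, w1Rw0, w1Rw1, w1Rw2, w2Rw0, w2Rw1, w2Rw2
Branch closes: p and ¬p both at w2.
All branches of the negation close; one closing branch shown above.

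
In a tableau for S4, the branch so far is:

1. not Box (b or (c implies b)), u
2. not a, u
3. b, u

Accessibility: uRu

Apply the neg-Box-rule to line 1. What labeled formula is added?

a fresh world v with uRv, and not (b or (c implies b)) at v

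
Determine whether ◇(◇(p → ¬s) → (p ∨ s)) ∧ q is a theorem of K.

Not valid

Tableau for the negation ¬(◇(◇(p → ¬s) → (p ∨ s)) ∧ q):
1. ¬(◇(◇(p → ¬s) → (p ∨ s)) ∧ q), w0
2. ¬q, w0   [¬∧-rule on 1 (branches; this branch)]
The negation has an open branch (countermodel exists).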